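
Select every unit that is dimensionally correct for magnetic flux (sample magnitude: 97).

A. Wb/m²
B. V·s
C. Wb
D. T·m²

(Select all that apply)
B, C, D

magnetic flux has SI base units: kg * m^2 / (A * s^2)

Checking each option against kg * m^2 / (A * s^2):
  A. Wb/m²: ✗ does not match
  B. V·s: ✓ matches
  C. Wb: ✓ matches
  D. T·m²: ✓ matches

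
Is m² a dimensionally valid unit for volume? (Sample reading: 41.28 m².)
No

volume has SI base units: m^3
m² does NOT reduce to m^3; a valid unit for volume would be e.g. m³.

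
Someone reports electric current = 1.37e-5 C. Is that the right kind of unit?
No

electric current has SI base units: A
C does NOT reduce to A; a valid unit for electric current would be e.g. A.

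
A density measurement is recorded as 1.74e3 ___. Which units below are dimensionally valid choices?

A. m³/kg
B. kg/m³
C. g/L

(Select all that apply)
B, C

density has SI base units: kg / m^3

Checking each option against kg / m^3:
  A. m³/kg: ✗ does not match
  B. kg/m³: ✓ matches
  C. g/L: ✓ matches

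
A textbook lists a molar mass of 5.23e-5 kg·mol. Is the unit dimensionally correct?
No

molar mass has SI base units: kg / mol
kg·mol does NOT reduce to kg / mol; a valid unit for molar mass would be e.g. kg/mol.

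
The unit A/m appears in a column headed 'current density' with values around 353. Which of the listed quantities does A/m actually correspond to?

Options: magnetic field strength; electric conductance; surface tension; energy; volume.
magnetic field strength

current density should have units dimensionally equivalent to A / m^2 (e.g. A/m²).
The given unit 'A/m' reduces to A / m. Of the listed options, that is the dimensionality of magnetic field strength.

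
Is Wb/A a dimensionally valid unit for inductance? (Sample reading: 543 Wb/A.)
Yes

inductance has SI base units: kg * m^2 / (A^2 * s^2)
Wb/A reduces to the same SI base units, so it is a valid unit for inductance.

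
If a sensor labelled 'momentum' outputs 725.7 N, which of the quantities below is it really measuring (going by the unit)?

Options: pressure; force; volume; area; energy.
force

momentum should have units dimensionally equivalent to kg * m / s (e.g. kg·m/s).
The given unit 'N' reduces to kg * m / s^2. Of the listed options, that is the dimensionality of force.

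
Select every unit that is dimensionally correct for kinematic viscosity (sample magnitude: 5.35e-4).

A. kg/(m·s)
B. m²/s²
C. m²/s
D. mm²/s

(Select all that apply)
C, D

kinematic viscosity has SI base units: m^2 / s

Checking each option against m^2 / s:
  A. kg/(m·s): ✗ does not match
  B. m²/s²: ✗ does not match
  C. m²/s: ✓ matches
  D. mm²/s: ✓ matches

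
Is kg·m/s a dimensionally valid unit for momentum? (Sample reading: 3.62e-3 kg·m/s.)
Yes

momentum has SI base units: kg * m / s
kg·m/s reduces to the same SI base units, so it is a valid unit for momentum.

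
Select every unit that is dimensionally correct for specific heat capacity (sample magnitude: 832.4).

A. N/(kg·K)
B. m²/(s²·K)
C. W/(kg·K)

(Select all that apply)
B

specific heat capacity has SI base units: m^2 / (s^2 * K)

Checking each option against m^2 / (s^2 * K):
  A. N/(kg·K): ✗ does not match
  B. m²/(s²·K): ✓ matches
  C. W/(kg·K): ✗ does not match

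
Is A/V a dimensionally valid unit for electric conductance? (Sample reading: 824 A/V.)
Yes

electric conductance has SI base units: A^2 * s^3 / (kg * m^2)
A/V reduces to the same SI base units, so it is a valid unit for electric conductance.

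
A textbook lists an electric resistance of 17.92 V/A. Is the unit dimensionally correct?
Yes

electric resistance has SI base units: kg * m^2 / (A^2 * s^3)
V/A reduces to the same SI base units, so it is a valid unit for electric resistance.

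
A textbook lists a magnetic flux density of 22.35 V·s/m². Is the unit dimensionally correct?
Yes

magnetic flux density has SI base units: kg / (A * s^2)
V·s/m² reduces to the same SI base units, so it is a valid unit for magnetic flux density.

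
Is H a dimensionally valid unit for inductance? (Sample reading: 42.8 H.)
Yes

inductance has SI base units: kg * m^2 / (A^2 * s^2)
H reduces to the same SI base units, so it is a valid unit for inductance.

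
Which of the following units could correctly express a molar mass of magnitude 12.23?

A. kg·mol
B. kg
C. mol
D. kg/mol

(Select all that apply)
D

molar mass has SI base units: kg / mol

Checking each option against kg / mol:
  A. kg·mol: ✗ does not match
  B. kg: ✗ does not match
  C. mol: ✗ does not match
  D. kg/mol: ✓ matches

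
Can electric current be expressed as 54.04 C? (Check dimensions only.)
No

electric current has SI base units: A
C does NOT reduce to A; a valid unit for electric current would be e.g. A.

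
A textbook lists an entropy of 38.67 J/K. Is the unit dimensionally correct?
Yes

entropy has SI base units: kg * m^2 / (s^2 * K)
J/K reduces to the same SI base units, so it is a valid unit for entropy.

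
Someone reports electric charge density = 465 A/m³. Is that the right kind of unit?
No

electric charge density has SI base units: A * s / m^3
A/m³ does NOT reduce to A * s / m^3; a valid unit for electric charge density would be e.g. C/m³.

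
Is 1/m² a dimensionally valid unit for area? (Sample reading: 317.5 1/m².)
No

area has SI base units: m^2
1/m² does NOT reduce to m^2; a valid unit for area would be e.g. m².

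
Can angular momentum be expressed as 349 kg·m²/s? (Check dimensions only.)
Yes

angular momentum has SI base units: kg * m^2 / s
kg·m²/s reduces to the same SI base units, so it is a valid unit for angular momentum.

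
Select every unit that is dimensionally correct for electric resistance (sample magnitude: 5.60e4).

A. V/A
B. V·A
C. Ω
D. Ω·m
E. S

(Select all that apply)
A, C

electric resistance has SI base units: kg * m^2 / (A^2 * s^3)

Checking each option against kg * m^2 / (A^2 * s^3):
  A. V/A: ✓ matches
  B. V·A: ✗ does not match
  C. Ω: ✓ matches
  D. Ω·m: ✗ does not match
  E. S: ✗ does not match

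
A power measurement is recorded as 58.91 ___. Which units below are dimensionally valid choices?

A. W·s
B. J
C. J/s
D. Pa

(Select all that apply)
C

power has SI base units: kg * m^2 / s^3

Checking each option against kg * m^2 / s^3:
  A. W·s: ✗ does not match
  B. J: ✗ does not match
  C. J/s: ✓ matches
  D. Pa: ✗ does not match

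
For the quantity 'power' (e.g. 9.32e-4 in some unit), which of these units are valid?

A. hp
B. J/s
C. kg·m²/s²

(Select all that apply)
A, B

power has SI base units: kg * m^2 / s^3

Checking each option against kg * m^2 / s^3:
  A. hp: ✓ matches
  B. J/s: ✓ matches
  C. kg·m²/s²: ✗ does not match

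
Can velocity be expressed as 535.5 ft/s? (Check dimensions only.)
Yes

velocity has SI base units: m / s
ft/s reduces to the same SI base units, so it is a valid unit for velocity.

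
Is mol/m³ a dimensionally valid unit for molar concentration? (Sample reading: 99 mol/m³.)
Yes

molar concentration has SI base units: mol / m^3
mol/m³ reduces to the same SI base units, so it is a valid unit for molar concentration.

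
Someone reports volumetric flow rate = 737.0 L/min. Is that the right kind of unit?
Yes

volumetric flow rate has SI base units: m^3 / s
L/min reduces to the same SI base units, so it is a valid unit for volumetric flow rate.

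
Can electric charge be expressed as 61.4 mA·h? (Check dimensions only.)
Yes

electric charge has SI base units: A * s
mA·h reduces to the same SI base units, so it is a valid unit for electric charge.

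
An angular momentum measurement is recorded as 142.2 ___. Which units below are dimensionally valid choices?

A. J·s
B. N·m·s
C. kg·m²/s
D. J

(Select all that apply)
A, B, C

angular momentum has SI base units: kg * m^2 / s

Checking each option against kg * m^2 / s:
  A. J·s: ✓ matches
  B. N·m·s: ✓ matches
  C. kg·m²/s: ✓ matches
  D. J: ✗ does not match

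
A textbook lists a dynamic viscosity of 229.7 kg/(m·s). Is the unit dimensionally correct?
Yes

dynamic viscosity has SI base units: kg / (m * s)
kg/(m·s) reduces to the same SI base units, so it is a valid unit for dynamic viscosity.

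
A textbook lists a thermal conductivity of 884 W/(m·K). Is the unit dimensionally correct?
Yes

thermal conductivity has SI base units: kg * m / (s^3 * K)
W/(m·K) reduces to the same SI base units, so it is a valid unit for thermal conductivity.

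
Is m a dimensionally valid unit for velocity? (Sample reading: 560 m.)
No

velocity has SI base units: m / s
m does NOT reduce to m / s; a valid unit for velocity would be e.g. m/s.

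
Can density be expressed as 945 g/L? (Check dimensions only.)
Yes

density has SI base units: kg / m^3
g/L reduces to the same SI base units, so it is a valid unit for density.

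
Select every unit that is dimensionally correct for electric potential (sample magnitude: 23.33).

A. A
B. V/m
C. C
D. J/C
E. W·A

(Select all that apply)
D

electric potential has SI base units: kg * m^2 / (A * s^3)

Checking each option against kg * m^2 / (A * s^3):
  A. A: ✗ does not match
  B. V/m: ✗ does not match
  C. C: ✗ does not match
  D. J/C: ✓ matches
  E. W·A: ✗ does not match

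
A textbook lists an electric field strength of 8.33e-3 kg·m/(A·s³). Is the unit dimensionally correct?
Yes

electric field strength has SI base units: kg * m / (A * s^3)
kg·m/(A·s³) reduces to the same SI base units, so it is a valid unit for electric field strength.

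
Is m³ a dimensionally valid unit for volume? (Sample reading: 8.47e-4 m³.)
Yes

volume has SI base units: m^3
m³ reduces to the same SI base units, so it is a valid unit for volume.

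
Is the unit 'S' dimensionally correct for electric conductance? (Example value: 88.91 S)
Yes

electric conductance has SI base units: A^2 * s^3 / (kg * m^2)
S reduces to the same SI base units, so it is a valid unit for electric conductance.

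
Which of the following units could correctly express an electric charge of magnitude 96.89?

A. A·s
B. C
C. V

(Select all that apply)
A, B

electric charge has SI base units: A * s

Checking each option against A * s:
  A. A·s: ✓ matches
  B. C: ✓ matches
  C. V: ✗ does not match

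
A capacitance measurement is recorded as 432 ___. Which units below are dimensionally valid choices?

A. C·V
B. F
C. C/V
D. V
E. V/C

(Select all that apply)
B, C

capacitance has SI base units: A^2 * s^4 / (kg * m^2)

Checking each option against A^2 * s^4 / (kg * m^2):
  A. C·V: ✗ does not match
  B. F: ✓ matches
  C. C/V: ✓ matches
  D. V: ✗ does not match
  E. V/C: ✗ does not match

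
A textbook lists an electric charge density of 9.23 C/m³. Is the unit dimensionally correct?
Yes

electric charge density has SI base units: A * s / m^3
C/m³ reduces to the same SI base units, so it is a valid unit for electric charge density.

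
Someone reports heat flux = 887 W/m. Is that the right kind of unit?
No

heat flux has SI base units: kg / s^3
W/m does NOT reduce to kg / s^3; a valid unit for heat flux would be e.g. W/m².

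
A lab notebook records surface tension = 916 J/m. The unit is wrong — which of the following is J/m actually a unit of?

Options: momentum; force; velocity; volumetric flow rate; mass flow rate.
force

surface tension should have units dimensionally equivalent to kg / s^2 (e.g. N/m).
The given unit 'J/m' reduces to kg * m / s^2. Of the listed options, that is the dimensionality of force.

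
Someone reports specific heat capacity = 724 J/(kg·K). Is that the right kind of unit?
Yes

specific heat capacity has SI base units: m^2 / (s^2 * K)
J/(kg·K) reduces to the same SI base units, so it is a valid unit for specific heat capacity.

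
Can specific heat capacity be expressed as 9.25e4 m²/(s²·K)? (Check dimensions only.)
Yes

specific heat capacity has SI base units: m^2 / (s^2 * K)
m²/(s²·K) reduces to the same SI base units, so it is a valid unit for specific heat capacity.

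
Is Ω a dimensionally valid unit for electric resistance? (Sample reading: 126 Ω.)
Yes

electric resistance has SI base units: kg * m^2 / (A^2 * s^3)
Ω reduces to the same SI base units, so it is a valid unit for electric resistance.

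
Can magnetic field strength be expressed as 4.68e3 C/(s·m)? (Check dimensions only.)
Yes

magnetic field strength has SI base units: A / m
C/(s·m) reduces to the same SI base units, so it is a valid unit for magnetic field strength.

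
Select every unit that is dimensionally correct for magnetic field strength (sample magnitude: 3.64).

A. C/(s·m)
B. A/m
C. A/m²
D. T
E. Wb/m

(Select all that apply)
A, B

magnetic field strength has SI base units: A / m

Checking each option against A / m:
  A. C/(s·m): ✓ matches
  B. A/m: ✓ matches
  C. A/m²: ✗ does not match
  D. T: ✗ does not match
  E. Wb/m: ✗ does not match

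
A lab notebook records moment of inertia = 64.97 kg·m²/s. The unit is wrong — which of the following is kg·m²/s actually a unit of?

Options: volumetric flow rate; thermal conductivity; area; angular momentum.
angular momentum

moment of inertia should have units dimensionally equivalent to kg * m^2 (e.g. kg·m²).
The given unit 'kg·m²/s' reduces to kg * m^2 / s. Of the listed options, that is the dimensionality of angular momentum.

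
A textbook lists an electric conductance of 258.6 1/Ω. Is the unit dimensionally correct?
Yes

electric conductance has SI base units: A^2 * s^3 / (kg * m^2)
1/Ω reduces to the same SI base units, so it is a valid unit for electric conductance.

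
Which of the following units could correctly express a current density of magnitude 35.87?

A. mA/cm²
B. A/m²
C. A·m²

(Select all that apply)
A, B

current density has SI base units: A / m^2

Checking each option against A / m^2:
  A. mA/cm²: ✓ matches
  B. A/m²: ✓ matches
  C. A·m²: ✗ does not match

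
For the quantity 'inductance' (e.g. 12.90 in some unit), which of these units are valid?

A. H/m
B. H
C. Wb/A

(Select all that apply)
B, C

inductance has SI base units: kg * m^2 / (A^2 * s^2)

Checking each option against kg * m^2 / (A^2 * s^2):
  A. H/m: ✗ does not match
  B. H: ✓ matches
  C. Wb/A: ✓ matches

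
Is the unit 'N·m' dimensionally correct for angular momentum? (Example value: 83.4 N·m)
No

angular momentum has SI base units: kg * m^2 / s
N·m does NOT reduce to kg * m^2 / s; a valid unit for angular momentum would be e.g. kg·m²/s.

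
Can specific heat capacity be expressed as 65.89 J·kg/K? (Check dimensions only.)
No

specific heat capacity has SI base units: m^2 / (s^2 * K)
J·kg/K does NOT reduce to m^2 / (s^2 * K); a valid unit for specific heat capacity would be e.g. J/(kg·K).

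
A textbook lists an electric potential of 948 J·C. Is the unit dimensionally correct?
No

electric potential has SI base units: kg * m^2 / (A * s^3)
J·C does NOT reduce to kg * m^2 / (A * s^3); a valid unit for electric potential would be e.g. V.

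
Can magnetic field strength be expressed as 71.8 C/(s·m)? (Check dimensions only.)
Yes

magnetic field strength has SI base units: A / m
C/(s·m) reduces to the same SI base units, so it is a valid unit for magnetic field strength.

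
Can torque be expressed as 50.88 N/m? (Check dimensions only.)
No

torque has SI base units: kg * m^2 / s^2
N/m does NOT reduce to kg * m^2 / s^2; a valid unit for torque would be e.g. N·m.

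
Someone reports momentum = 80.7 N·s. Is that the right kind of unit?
Yes

momentum has SI base units: kg * m / s
N·s reduces to the same SI base units, so it is a valid unit for momentum.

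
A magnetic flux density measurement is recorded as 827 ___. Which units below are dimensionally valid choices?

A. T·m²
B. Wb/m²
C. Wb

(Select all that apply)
B

magnetic flux density has SI base units: kg / (A * s^2)

Checking each option against kg / (A * s^2):
  A. T·m²: ✗ does not match
  B. Wb/m²: ✓ matches
  C. Wb: ✗ does not match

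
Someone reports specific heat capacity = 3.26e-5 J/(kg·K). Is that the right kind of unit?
Yes

specific heat capacity has SI base units: m^2 / (s^2 * K)
J/(kg·K) reduces to the same SI base units, so it is a valid unit for specific heat capacity.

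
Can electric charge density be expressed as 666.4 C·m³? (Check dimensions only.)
No

electric charge density has SI base units: A * s / m^3
C·m³ does NOT reduce to A * s / m^3; a valid unit for electric charge density would be e.g. C/m³.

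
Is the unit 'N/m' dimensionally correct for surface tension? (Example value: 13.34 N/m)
Yes

surface tension has SI base units: kg / s^2
N/m reduces to the same SI base units, so it is a valid unit for surface tension.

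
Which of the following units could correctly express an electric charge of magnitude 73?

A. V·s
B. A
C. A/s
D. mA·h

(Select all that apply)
D

electric charge has SI base units: A * s

Checking each option against A * s:
  A. V·s: ✗ does not match
  B. A: ✗ does not match
  C. A/s: ✗ does not match
  D. mA·h: ✓ matches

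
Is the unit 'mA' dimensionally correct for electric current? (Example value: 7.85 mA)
Yes

electric current has SI base units: A
mA reduces to the same SI base units, so it is a valid unit for electric current.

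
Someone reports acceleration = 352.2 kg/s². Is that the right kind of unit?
No

acceleration has SI base units: m / s^2
kg/s² does NOT reduce to m / s^2; a valid unit for acceleration would be e.g. m/s².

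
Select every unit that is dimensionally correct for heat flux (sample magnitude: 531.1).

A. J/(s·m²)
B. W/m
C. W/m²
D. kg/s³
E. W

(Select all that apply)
A, C, D

heat flux has SI base units: kg / s^3

Checking each option against kg / s^3:
  A. J/(s·m²): ✓ matches
  B. W/m: ✗ does not match
  C. W/m²: ✓ matches
  D. kg/s³: ✓ matches
  E. W: ✗ does not match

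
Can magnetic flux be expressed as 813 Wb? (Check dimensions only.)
Yes

magnetic flux has SI base units: kg * m^2 / (A * s^2)
Wb reduces to the same SI base units, so it is a valid unit for magnetic flux.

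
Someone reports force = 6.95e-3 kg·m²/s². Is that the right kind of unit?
No

force has SI base units: kg * m / s^2
kg·m²/s² does NOT reduce to kg * m / s^2; a valid unit for force would be e.g. N.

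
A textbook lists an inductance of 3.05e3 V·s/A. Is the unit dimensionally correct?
Yes

inductance has SI base units: kg * m^2 / (A^2 * s^2)
V·s/A reduces to the same SI base units, so it is a valid unit for inductance.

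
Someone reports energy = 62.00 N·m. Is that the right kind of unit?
Yes

energy has SI base units: kg * m^2 / s^2
N·m reduces to the same SI base units, so it is a valid unit for energy.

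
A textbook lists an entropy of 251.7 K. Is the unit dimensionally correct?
No

entropy has SI base units: kg * m^2 / (s^2 * K)
K does NOT reduce to kg * m^2 / (s^2 * K); a valid unit for entropy would be e.g. J/K.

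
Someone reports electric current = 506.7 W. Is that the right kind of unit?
No

electric current has SI base units: A
W does NOT reduce to A; a valid unit for electric current would be e.g. A.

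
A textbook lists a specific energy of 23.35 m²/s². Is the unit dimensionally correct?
Yes

specific energy has SI base units: m^2 / s^2
m²/s² reduces to the same SI base units, so it is a valid unit for specific energy.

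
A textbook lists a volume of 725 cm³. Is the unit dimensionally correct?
Yes

volume has SI base units: m^3
cm³ reduces to the same SI base units, so it is a valid unit for volume.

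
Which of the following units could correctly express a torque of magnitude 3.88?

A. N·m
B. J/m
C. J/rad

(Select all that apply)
A, C

torque has SI base units: kg * m^2 / s^2

Checking each option against kg * m^2 / s^2:
  A. N·m: ✓ matches
  B. J/m: ✗ does not match
  C. J/rad: ✓ matches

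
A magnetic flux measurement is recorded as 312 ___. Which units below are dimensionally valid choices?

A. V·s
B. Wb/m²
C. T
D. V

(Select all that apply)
A

magnetic flux has SI base units: kg * m^2 / (A * s^2)

Checking each option against kg * m^2 / (A * s^2):
  A. V·s: ✓ matches
  B. Wb/m²: ✗ does not match
  C. T: ✗ does not match
  D. V: ✗ does not match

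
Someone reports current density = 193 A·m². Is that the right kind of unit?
No

current density has SI base units: A / m^2
A·m² does NOT reduce to A / m^2; a valid unit for current density would be e.g. A/m².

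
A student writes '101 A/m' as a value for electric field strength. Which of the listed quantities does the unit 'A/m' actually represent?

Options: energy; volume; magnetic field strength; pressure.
magnetic field strength

electric field strength should have units dimensionally equivalent to kg * m / (A * s^3) (e.g. V/m).
The given unit 'A/m' reduces to A / m. Of the listed options, that is the dimensionality of magnetic field strength.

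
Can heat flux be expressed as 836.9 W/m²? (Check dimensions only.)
Yes

heat flux has SI base units: kg / s^3
W/m² reduces to the same SI base units, so it is a valid unit for heat flux.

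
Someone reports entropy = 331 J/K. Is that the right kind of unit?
Yes

entropy has SI base units: kg * m^2 / (s^2 * K)
J/K reduces to the same SI base units, so it is a valid unit for entropy.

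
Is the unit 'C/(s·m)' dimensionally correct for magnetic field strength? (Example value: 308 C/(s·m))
Yes

magnetic field strength has SI base units: A / m
C/(s·m) reduces to the same SI base units, so it is a valid unit for magnetic field strength.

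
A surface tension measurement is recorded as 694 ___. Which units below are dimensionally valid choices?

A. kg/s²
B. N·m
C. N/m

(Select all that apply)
A, C

surface tension has SI base units: kg / s^2

Checking each option against kg / s^2:
  A. kg/s²: ✓ matches
  B. N·m: ✗ does not match
  C. N/m: ✓ matches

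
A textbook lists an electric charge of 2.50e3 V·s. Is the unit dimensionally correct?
No

electric charge has SI base units: A * s
V·s does NOT reduce to A * s; a valid unit for electric charge would be e.g. C.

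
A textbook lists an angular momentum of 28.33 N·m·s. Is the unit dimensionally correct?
Yes

angular momentum has SI base units: kg * m^2 / s
N·m·s reduces to the same SI base units, so it is a valid unit for angular momentum.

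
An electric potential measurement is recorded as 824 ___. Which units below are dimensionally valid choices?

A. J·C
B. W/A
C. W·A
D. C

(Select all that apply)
B

electric potential has SI base units: kg * m^2 / (A * s^3)

Checking each option against kg * m^2 / (A * s^3):
  A. J·C: ✗ does not match
  B. W/A: ✓ matches
  C. W·A: ✗ does not match
  D. C: ✗ does not match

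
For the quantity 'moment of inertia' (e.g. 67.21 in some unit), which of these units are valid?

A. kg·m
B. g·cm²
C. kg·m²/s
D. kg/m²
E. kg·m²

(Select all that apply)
B, E

moment of inertia has SI base units: kg * m^2

Checking each option against kg * m^2:
  A. kg·m: ✗ does not match
  B. g·cm²: ✓ matches
  C. kg·m²/s: ✗ does not match
  D. kg/m²: ✗ does not match
  E. kg·m²: ✓ matches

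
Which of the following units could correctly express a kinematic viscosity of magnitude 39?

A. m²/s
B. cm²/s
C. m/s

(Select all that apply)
A, B

kinematic viscosity has SI base units: m^2 / s

Checking each option against m^2 / s:
  A. m²/s: ✓ matches
  B. cm²/s: ✓ matches
  C. m/s: ✗ does not match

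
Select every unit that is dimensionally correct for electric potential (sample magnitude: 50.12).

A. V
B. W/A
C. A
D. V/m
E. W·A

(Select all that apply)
A, B

electric potential has SI base units: kg * m^2 / (A * s^3)

Checking each option against kg * m^2 / (A * s^3):
  A. V: ✓ matches
  B. W/A: ✓ matches
  C. A: ✗ does not match
  D. V/m: ✗ does not match
  E. W·A: ✗ does not match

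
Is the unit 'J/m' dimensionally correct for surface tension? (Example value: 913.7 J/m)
No

surface tension has SI base units: kg / s^2
J/m does NOT reduce to kg / s^2; a valid unit for surface tension would be e.g. N/m.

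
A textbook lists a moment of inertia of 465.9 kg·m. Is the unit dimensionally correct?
No

moment of inertia has SI base units: kg * m^2
kg·m does NOT reduce to kg * m^2; a valid unit for moment of inertia would be e.g. kg·m².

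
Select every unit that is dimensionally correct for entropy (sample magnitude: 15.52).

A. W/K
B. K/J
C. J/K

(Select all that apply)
C

entropy has SI base units: kg * m^2 / (s^2 * K)

Checking each option against kg * m^2 / (s^2 * K):
  A. W/K: ✗ does not match
  B. K/J: ✗ does not match
  C. J/K: ✓ matches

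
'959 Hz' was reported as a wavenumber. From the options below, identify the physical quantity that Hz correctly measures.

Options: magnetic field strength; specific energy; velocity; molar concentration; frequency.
frequency

wavenumber should have units dimensionally equivalent to 1 / m (e.g. 1/m).
The given unit 'Hz' reduces to 1 / s. Of the listed options, that is the dimensionality of frequency.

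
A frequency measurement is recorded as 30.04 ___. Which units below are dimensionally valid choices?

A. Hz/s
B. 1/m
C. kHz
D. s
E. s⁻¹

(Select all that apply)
C, E

frequency has SI base units: 1 / s

Checking each option against 1 / s:
  A. Hz/s: ✗ does not match
  B. 1/m: ✗ does not match
  C. kHz: ✓ matches
  D. s: ✗ does not match
  E. s⁻¹: ✓ matches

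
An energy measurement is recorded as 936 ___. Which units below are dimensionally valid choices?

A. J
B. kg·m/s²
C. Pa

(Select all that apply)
A

energy has SI base units: kg * m^2 / s^2

Checking each option against kg * m^2 / s^2:
  A. J: ✓ matches
  B. kg·m/s²: ✗ does not match
  C. Pa: ✗ does not match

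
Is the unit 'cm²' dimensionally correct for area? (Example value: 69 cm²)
Yes

area has SI base units: m^2
cm² reduces to the same SI base units, so it is a valid unit for area.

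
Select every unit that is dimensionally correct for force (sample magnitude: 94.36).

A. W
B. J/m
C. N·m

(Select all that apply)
B

force has SI base units: kg * m / s^2

Checking each option against kg * m / s^2:
  A. W: ✗ does not match
  B. J/m: ✓ matches
  C. N·m: ✗ does not match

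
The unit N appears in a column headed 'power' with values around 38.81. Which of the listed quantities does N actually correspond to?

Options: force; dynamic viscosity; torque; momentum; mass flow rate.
force

power should have units dimensionally equivalent to kg * m^2 / s^3 (e.g. W).
The given unit 'N' reduces to kg * m / s^2. Of the listed options, that is the dimensionality of force.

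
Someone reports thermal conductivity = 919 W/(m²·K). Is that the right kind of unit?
No

thermal conductivity has SI base units: kg * m / (s^3 * K)
W/(m²·K) does NOT reduce to kg * m / (s^3 * K); a valid unit for thermal conductivity would be e.g. W/(m·K).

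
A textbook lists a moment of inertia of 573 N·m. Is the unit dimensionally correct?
No

moment of inertia has SI base units: kg * m^2
N·m does NOT reduce to kg * m^2; a valid unit for moment of inertia would be e.g. kg·m².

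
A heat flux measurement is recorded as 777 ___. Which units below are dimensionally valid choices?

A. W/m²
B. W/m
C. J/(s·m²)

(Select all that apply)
A, C

heat flux has SI base units: kg / s^3

Checking each option against kg / s^3:
  A. W/m²: ✓ matches
  B. W/m: ✗ does not match
  C. J/(s·m²): ✓ matches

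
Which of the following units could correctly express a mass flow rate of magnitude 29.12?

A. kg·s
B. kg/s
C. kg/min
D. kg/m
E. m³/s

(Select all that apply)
B, C

mass flow rate has SI base units: kg / s

Checking each option against kg / s:
  A. kg·s: ✗ does not match
  B. kg/s: ✓ matches
  C. kg/min: ✓ matches
  D. kg/m: ✗ does not match
  E. m³/s: ✗ does not match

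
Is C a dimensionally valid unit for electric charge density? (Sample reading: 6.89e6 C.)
No

electric charge density has SI base units: A * s / m^3
C does NOT reduce to A * s / m^3; a valid unit for electric charge density would be e.g. C/m³.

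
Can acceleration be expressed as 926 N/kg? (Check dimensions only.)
Yes

acceleration has SI base units: m / s^2
N/kg reduces to the same SI base units, so it is a valid unit for acceleration.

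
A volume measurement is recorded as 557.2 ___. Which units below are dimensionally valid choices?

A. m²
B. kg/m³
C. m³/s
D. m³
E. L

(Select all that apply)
D, E

volume has SI base units: m^3

Checking each option against m^3:
  A. m²: ✗ does not match
  B. kg/m³: ✗ does not match
  C. m³/s: ✗ does not match
  D. m³: ✓ matches
  E. L: ✓ matches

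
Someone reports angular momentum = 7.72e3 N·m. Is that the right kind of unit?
No

angular momentum has SI base units: kg * m^2 / s
N·m does NOT reduce to kg * m^2 / s; a valid unit for angular momentum would be e.g. kg·m²/s.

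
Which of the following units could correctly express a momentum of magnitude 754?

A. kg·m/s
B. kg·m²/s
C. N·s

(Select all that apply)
A, C

momentum has SI base units: kg * m / s

Checking each option against kg * m / s:
  A. kg·m/s: ✓ matches
  B. kg·m²/s: ✗ does not match
  C. N·s: ✓ matches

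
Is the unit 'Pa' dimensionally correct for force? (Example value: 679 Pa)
No

force has SI base units: kg * m / s^2
Pa does NOT reduce to kg * m / s^2; a valid unit for force would be e.g. N.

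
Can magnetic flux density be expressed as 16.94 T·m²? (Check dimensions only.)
No

magnetic flux density has SI base units: kg / (A * s^2)
T·m² does NOT reduce to kg / (A * s^2); a valid unit for magnetic flux density would be e.g. T.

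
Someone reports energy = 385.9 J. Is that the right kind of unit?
Yes

energy has SI base units: kg * m^2 / s^2
J reduces to the same SI base units, so it is a valid unit for energy.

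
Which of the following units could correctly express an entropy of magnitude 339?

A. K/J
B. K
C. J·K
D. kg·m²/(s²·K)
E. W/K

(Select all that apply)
D

entropy has SI base units: kg * m^2 / (s^2 * K)

Checking each option against kg * m^2 / (s^2 * K):
  A. K/J: ✗ does not match
  B. K: ✗ does not match
  C. J·K: ✗ does not match
  D. kg·m²/(s²·K): ✓ matches
  E. W/K: ✗ does not match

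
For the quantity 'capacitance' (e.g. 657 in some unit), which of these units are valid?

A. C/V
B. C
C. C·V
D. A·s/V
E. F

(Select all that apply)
A, D, E

capacitance has SI base units: A^2 * s^4 / (kg * m^2)

Checking each option against A^2 * s^4 / (kg * m^2):
  A. C/V: ✓ matches
  B. C: ✗ does not match
  C. C·V: ✗ does not match
  D. A·s/V: ✓ matches
  E. F: ✓ matches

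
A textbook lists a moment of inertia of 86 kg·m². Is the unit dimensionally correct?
Yes

moment of inertia has SI base units: kg * m^2
kg·m² reduces to the same SI base units, so it is a valid unit for moment of inertia.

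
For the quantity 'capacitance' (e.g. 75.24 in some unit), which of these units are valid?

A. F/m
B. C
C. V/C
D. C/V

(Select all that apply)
D

capacitance has SI base units: A^2 * s^4 / (kg * m^2)

Checking each option against A^2 * s^4 / (kg * m^2):
  A. F/m: ✗ does not match
  B. C: ✗ does not match
  C. V/C: ✗ does not match
  D. C/V: ✓ matches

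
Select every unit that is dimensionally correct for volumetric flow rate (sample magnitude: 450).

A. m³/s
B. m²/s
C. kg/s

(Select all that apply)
A

volumetric flow rate has SI base units: m^3 / s

Checking each option against m^3 / s:
  A. m³/s: ✓ matches
  B. m²/s: ✗ does not match
  C. kg/s: ✗ does not match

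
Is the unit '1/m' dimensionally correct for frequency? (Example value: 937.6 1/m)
No

frequency has SI base units: 1 / s
1/m does NOT reduce to 1 / s; a valid unit for frequency would be e.g. Hz.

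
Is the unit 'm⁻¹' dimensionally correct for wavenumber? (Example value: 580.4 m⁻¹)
Yes

wavenumber has SI base units: 1 / m
m⁻¹ reduces to the same SI base units, so it is a valid unit for wavenumber.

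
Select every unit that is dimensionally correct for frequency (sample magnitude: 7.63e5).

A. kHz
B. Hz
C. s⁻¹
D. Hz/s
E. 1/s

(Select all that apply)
A, B, C, E

frequency has SI base units: 1 / s

Checking each option against 1 / s:
  A. kHz: ✓ matches
  B. Hz: ✓ matches
  C. s⁻¹: ✓ matches
  D. Hz/s: ✗ does not match
  E. 1/s: ✓ matches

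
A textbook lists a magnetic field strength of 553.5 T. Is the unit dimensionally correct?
No

magnetic field strength has SI base units: A / m
T does NOT reduce to A / m; a valid unit for magnetic field strength would be e.g. A/m.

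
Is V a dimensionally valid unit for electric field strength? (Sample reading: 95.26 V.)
No

electric field strength has SI base units: kg * m / (A * s^3)
V does NOT reduce to kg * m / (A * s^3); a valid unit for electric field strength would be e.g. V/m.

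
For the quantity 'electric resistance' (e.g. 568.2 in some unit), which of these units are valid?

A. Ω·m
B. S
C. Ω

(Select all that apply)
C

electric resistance has SI base units: kg * m^2 / (A^2 * s^3)

Checking each option against kg * m^2 / (A^2 * s^3):
  A. Ω·m: ✗ does not match
  B. S: ✗ does not match
  C. Ω: ✓ matches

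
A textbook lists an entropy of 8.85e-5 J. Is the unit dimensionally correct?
No

entropy has SI base units: kg * m^2 / (s^2 * K)
J does NOT reduce to kg * m^2 / (s^2 * K); a valid unit for entropy would be e.g. J/K.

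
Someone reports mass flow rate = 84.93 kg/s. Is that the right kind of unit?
Yes

mass flow rate has SI base units: kg / s
kg/s reduces to the same SI base units, so it is a valid unit for mass flow rate.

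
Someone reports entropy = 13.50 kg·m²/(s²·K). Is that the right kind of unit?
Yes

entropy has SI base units: kg * m^2 / (s^2 * K)
kg·m²/(s²·K) reduces to the same SI base units, so it is a valid unit for entropy.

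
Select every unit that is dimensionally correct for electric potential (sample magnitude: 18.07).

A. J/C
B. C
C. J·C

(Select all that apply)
A

electric potential has SI base units: kg * m^2 / (A * s^3)

Checking each option against kg * m^2 / (A * s^3):
  A. J/C: ✓ matches
  B. C: ✗ does not match
  C. J·C: ✗ does not match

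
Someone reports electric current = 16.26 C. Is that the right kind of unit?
No

electric current has SI base units: A
C does NOT reduce to A; a valid unit for electric current would be e.g. A.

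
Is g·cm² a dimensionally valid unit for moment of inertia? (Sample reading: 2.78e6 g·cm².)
Yes

moment of inertia has SI base units: kg * m^2
g·cm² reduces to the same SI base units, so it is a valid unit for moment of inertia.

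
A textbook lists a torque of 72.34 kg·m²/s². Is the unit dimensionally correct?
Yes

torque has SI base units: kg * m^2 / s^2
kg·m²/s² reduces to the same SI base units, so it is a valid unit for torque.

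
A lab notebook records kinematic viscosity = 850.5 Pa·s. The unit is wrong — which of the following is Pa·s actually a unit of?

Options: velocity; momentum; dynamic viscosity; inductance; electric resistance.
dynamic viscosity

kinematic viscosity should have units dimensionally equivalent to m^2 / s (e.g. m²/s).
The given unit 'Pa·s' reduces to kg / (m * s). Of the listed options, that is the dimensionality of dynamic viscosity.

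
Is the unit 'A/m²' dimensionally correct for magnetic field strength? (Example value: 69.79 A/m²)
No

magnetic field strength has SI base units: A / m
A/m² does NOT reduce to A / m; a valid unit for magnetic field strength would be e.g. A/m.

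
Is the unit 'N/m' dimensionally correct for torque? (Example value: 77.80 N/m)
No

torque has SI base units: kg * m^2 / s^2
N/m does NOT reduce to kg * m^2 / s^2; a valid unit for torque would be e.g. N·m.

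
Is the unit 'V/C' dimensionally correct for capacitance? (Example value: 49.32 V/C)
No

capacitance has SI base units: A^2 * s^4 / (kg * m^2)
V/C does NOT reduce to A^2 * s^4 / (kg * m^2); a valid unit for capacitance would be e.g. F.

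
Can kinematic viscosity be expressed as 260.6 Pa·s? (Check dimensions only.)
No

kinematic viscosity has SI base units: m^2 / s
Pa·s does NOT reduce to m^2 / s; a valid unit for kinematic viscosity would be e.g. m²/s.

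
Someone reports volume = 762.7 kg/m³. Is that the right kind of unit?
No

volume has SI base units: m^3
kg/m³ does NOT reduce to m^3; a valid unit for volume would be e.g. m³.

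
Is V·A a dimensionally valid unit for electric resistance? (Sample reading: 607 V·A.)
No

electric resistance has SI base units: kg * m^2 / (A^2 * s^3)
V·A does NOT reduce to kg * m^2 / (A^2 * s^3); a valid unit for electric resistance would be e.g. Ω.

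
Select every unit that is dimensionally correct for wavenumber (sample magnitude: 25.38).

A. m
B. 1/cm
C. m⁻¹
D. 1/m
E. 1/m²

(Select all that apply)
B, C, D

wavenumber has SI base units: 1 / m

Checking each option against 1 / m:
  A. m: ✗ does not match
  B. 1/cm: ✓ matches
  C. m⁻¹: ✓ matches
  D. 1/m: ✓ matches
  E. 1/m²: ✗ does not match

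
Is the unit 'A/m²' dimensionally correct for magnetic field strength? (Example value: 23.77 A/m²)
No

magnetic field strength has SI base units: A / m
A/m² does NOT reduce to A / m; a valid unit for magnetic field strength would be e.g. A/m.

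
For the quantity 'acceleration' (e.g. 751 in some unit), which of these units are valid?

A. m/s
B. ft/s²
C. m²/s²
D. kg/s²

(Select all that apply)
B

acceleration has SI base units: m / s^2

Checking each option against m / s^2:
  A. m/s: ✗ does not match
  B. ft/s²: ✓ matches
  C. m²/s²: ✗ does not match
  D. kg/s²: ✗ does not match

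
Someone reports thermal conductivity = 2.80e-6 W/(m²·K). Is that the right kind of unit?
No

thermal conductivity has SI base units: kg * m / (s^3 * K)
W/(m²·K) does NOT reduce to kg * m / (s^3 * K); a valid unit for thermal conductivity would be e.g. W/(m·K).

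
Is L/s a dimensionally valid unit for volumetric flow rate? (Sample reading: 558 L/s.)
Yes

volumetric flow rate has SI base units: m^3 / s
L/s reduces to the same SI base units, so it is a valid unit for volumetric flow rate.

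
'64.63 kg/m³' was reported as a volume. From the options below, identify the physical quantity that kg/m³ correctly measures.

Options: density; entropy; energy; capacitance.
density

volume should have units dimensionally equivalent to m^3 (e.g. m³).
The given unit 'kg/m³' reduces to kg / m^3. Of the listed options, that is the dimensionality of density.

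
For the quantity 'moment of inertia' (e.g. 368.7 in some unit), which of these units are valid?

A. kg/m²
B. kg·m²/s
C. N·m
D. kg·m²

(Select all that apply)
D

moment of inertia has SI base units: kg * m^2

Checking each option against kg * m^2:
  A. kg/m²: ✗ does not match
  B. kg·m²/s: ✗ does not match
  C. N·m: ✗ does not match
  D. kg·m²: ✓ matches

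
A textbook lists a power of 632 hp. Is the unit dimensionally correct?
Yes

power has SI base units: kg * m^2 / s^3
hp reduces to the same SI base units, so it is a valid unit for power.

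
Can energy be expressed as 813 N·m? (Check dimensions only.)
Yes

energy has SI base units: kg * m^2 / s^2
N·m reduces to the same SI base units, so it is a valid unit for energy.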